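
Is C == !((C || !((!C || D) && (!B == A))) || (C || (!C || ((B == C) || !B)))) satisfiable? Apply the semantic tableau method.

Satisfiable

Initial set: {(C == !((C || !((!C || D) && (!B == A))) || (C || (!C || ((B == C) || !B)))))}.
(C == !((C || !((!C || D) && (!B == A))) || (C || (!C || ((B == C) || !B))))): β-rule — branch into C, !((C || !((!C || D) && (!B == A))) || (C || (!C || ((B == C) || !B))))  //  !C, !!((C || !((!C || D) && (!B == A))) || (C || (!C || ((B == C) || !B)))).
  branch 1 (add C, !((C || !((!C || D) && (!B == A))) || (C || (!C || ((B == C) || !B))))):
    !((C || !((!C || D) && (!B == A))) || (C || (!C || ((B == C) || !B)))): α-rule — add !(C || !((!C || D) && (!B == A))), !(C || (!C || ((B == C) || !B))).
    !(C || !((!C || D) && (!B == A))): α-rule — add !C, !!((!C || D) && (!B == A)).
    × closes — contains both C and !C.
  branch 2 (add !C, !!((C || !((!C || D) && (!B == A))) || (C || (!C || ((B == C) || !B))))):
    !!((C || !((!C || D) && (!B == A))) || (C || (!C || ((B == C) || !B)))): β-rule — branch into (C || !((!C || D) && (!B == A)))  //  (C || (!C || ((B == C) || !B))).
      branch 2.1 (add (C || !((!C || D) && (!B == A)))):
        (C || !((!C || D) && (!B == A))): β-rule — branch into C  //  !((!C || D) && (!B == A)).
          branch 2.1.1 (add C):
            × closes — contains both C and !C.
          branch 2.1.2 (add !((!C || D) && (!B == A))):
            !((!C || D) && (!B == A)): β-rule — branch into !(!C || D)  //  !(!B == A).
              branch 2.1.2.1 (add !(!C || D)):
                !(!C || D): α-rule — add !!C, !D.
                × closes — contains both C and !C.
              branch 2.1.2.2 (add !(!B == A)):
                !(!B == A): β-rule — branch into !B, !A  //  !!B, A.
                  branch 2.1.2.2.1 (add !B, !A):
                    ○ open, literals {A=0, B=0, C=0}.
                  branch 2.1.2.2.2 (add !!B, A):
                    ○ open, literals {A=1, B=1, C=0}.
      branch 2.2 (add (C || (!C || ((B == C) || !B)))):
        (C || (!C || ((B == C) || !B))): β-rule — branch into C  //  (!C || ((B == C) || !B)).
          branch 2.2.1 (add C):
            × closes — contains both C and !C.
          branch 2.2.2 (add (!C || ((B == C) || !B))):
            (!C || ((B == C) || !B)): β-rule — branch into !C  //  ((B == C) || !B).
              branch 2.2.2.1 (add !C):
                ○ open, literals {C=0}.
              branch 2.2.2.2 (add ((B == C) || !B)):
                ((B == C) || !B): β-rule — branch into (B == C)  //  !B.
                  branch 2.2.2.2.1 (add (B == C)):
                    (B == C): β-rule — branch into B, C  //  !B, !C.
                      branch 2.2.2.2.1.1 (add B, C):
                        × closes — contains both C and !C.
                      branch 2.2.2.2.1.2 (add !B, !C):
                        ○ open, literals {B=0, C=0}.
                  branch 2.2.2.2.2 (add !B):
                    ○ open, literals {B=0, C=0}.
5 branches closed, 5 open.
An open branch gives a satisfying assignment: A=0, B=0, C=0.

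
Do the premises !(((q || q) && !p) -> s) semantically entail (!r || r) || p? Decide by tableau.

Initial set: {T !(((q || q) && !p) -> s); F ((!r || r) || p)}.
T !(((q || q) && !p) -> s): α-rule — add T ((q || q) && !p), F s.
F ((!r || r) || p): α-rule — add F (!r || r), F p.
T ((q || q) && !p): α-rule — add T (q || q), T !p.
F (!r || r): α-rule — add F !r, F r.
× closes — contains both r and !r.
All 1 branch closes.
Every branch closed, so the premises entail the conclusion.

Yes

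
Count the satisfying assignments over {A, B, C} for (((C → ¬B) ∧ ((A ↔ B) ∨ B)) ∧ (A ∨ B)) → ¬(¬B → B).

Initial set: {((((C → ¬B) ∧ ((A ↔ B) ∨ B)) ∧ (A ∨ B)) → ¬(¬B → B))}.
((((C → ¬B) ∧ ((A ↔ B) ∨ B)) ∧ (A ∨ B)) → ¬(¬B → B)): β-rule — branch into ¬(((C → ¬B) ∧ ((A ↔ B) ∨ B)) ∧ (A ∨ B))  //  ¬(¬B → B).
  branch 1 (add ¬(((C → ¬B) ∧ ((A ↔ B) ∨ B)) ∧ (A ∨ B))):
    ¬(((C → ¬B) ∧ ((A ↔ B) ∨ B)) ∧ (A ∨ B)): β-rule — branch into ¬((C → ¬B) ∧ ((A ↔ B) ∨ B))  //  ¬(A ∨ B).
      branch 1.1 (add ¬((C → ¬B) ∧ ((A ↔ B) ∨ B))):
        ¬((C → ¬B) ∧ ((A ↔ B) ∨ B)): β-rule — branch into ¬(C → ¬B)  //  ¬((A ↔ B) ∨ B).
          branch 1.1.1 (add ¬(C → ¬B)):
            ¬(C → ¬B): α-rule — add C, ¬¬B.
            ○ open, literals {B=1, C=1}.
          branch 1.1.2 (add ¬((A ↔ B) ∨ B)):
            ¬((A ↔ B) ∨ B): α-rule — add ¬(A ↔ B), ¬B.
            ¬(A ↔ B): β-rule — branch into A, ¬B  //  ¬A, B.
              branch 1.1.2.1 (add A, ¬B):
                ○ open, literals {A=1, B=0}.
              branch 1.1.2.2 (add ¬A, B):
                × closes — contains both B and ¬B.
      branch 1.2 (add ¬(A ∨ B)):
        ¬(A ∨ B): α-rule — add ¬A, ¬B.
        ○ open, literals {A=0, B=0}.
  branch 2 (add ¬(¬B → B)):
    ¬(¬B → B): α-rule — add ¬B, ¬B.
    ○ open, literals {B=0}.
1 branch closed, 4 open.
Each open branch fixes some atoms; the unmentioned ones are free. Counting distinct full assignments: branch {B=1, C=1} (A) contributes 2 new; branch {A=1, B=0} (C) contributes 2 new; branch {A=0, B=0} (C) contributes 2 new; branch {B=0} (A, C) contributes 0 new. Total: 6.

6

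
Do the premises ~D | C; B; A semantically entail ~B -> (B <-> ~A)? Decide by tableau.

Yes

Initial set: {(~D | C); B; A; ~(~B -> (B <-> ~A))}.
~(~B -> (B <-> ~A)): α-rule — add ~B, ~(B <-> ~A).
× closes — contains both B and ~B.
All 1 branch closes.
Every branch closed, so the premises entail the conclusion.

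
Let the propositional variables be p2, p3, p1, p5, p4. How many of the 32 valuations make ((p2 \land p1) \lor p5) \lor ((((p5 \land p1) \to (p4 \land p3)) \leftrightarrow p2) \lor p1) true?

Initial set: {(((p2 \land p1) \lor p5) \lor ((((p5 \land p1) \to (p4 \land p3)) \leftrightarrow p2) \lor p1))}.
(((p2 \land p1) \lor p5) \lor ((((p5 \land p1) \to (p4 \land p3)) \leftrightarrow p2) \lor p1)): β-rule — branch into ((p2 \land p1) \lor p5)  //  ((((p5 \land p1) \to (p4 \land p3)) \leftrightarrow p2) \lor p1).
  branch 1 (add ((p2 \land p1) \lor p5)):
    ((p2 \land p1) \lor p5): β-rule — branch into (p2 \land p1)  //  p5.
      branch 1.1 (add (p2 \land p1)):
        (p2 \land p1): α-rule — add p2, p1.
        ○ open, literals {p1=T, p2=T}.
      branch 1.2 (add p5):
        ○ open, literals {p5=T}.
  branch 2 (add ((((p5 \land p1) \to (p4 \land p3)) \leftrightarrow p2) \lor p1)):
    ((((p5 \land p1) \to (p4 \land p3)) \leftrightarrow p2) \lor p1): β-rule — branch into (((p5 \land p1) \to (p4 \land p3)) \leftrightarrow p2)  //  p1.
      branch 2.1 (add (((p5 \land p1) \to (p4 \land p3)) \leftrightarrow p2)):
        (((p5 \land p1) \to (p4 \land p3)) \leftrightarrow p2): β-rule — branch into ((p5 \land p1) \to (p4 \land p3)), p2  //  \lnot ((p5 \land p1) \to (p4 \land p3)), \lnot p2.
          branch 2.1.1 (add ((p5 \land p1) \to (p4 \land p3)), p2):
            ((p5 \land p1) \to (p4 \land p3)): β-rule — branch into \lnot (p5 \land p1)  //  (p4 \land p3).
              branch 2.1.1.1 (add \lnot (p5 \land p1)):
                \lnot (p5 \land p1): β-rule — branch into \lnot p5  //  \lnot p1.
                  branch 2.1.1.1.1 (add \lnot p5):
                    ○ open, literals {p2=T, p5=F}.
                  branch 2.1.1.1.2 (add \lnot p1):
                    ○ open, literals {p1=F, p2=T}.
              branch 2.1.1.2 (add (p4 \land p3)):
                (p4 \land p3): α-rule — add p4, p3.
                ○ open, literals {p2=T, p3=T, p4=T}.
          branch 2.1.2 (add \lnot ((p5 \land p1) \to (p4 \land p3)), \lnot p2):
            \lnot ((p5 \land p1) \to (p4 \land p3)): α-rule — add (p5 \land p1), \lnot (p4 \land p3).
            (p5 \land p1): α-rule — add p5, p1.
            \lnot (p4 \land p3): β-rule — branch into \lnot p4  //  \lnot p3.
              branch 2.1.2.1 (add \lnot p4):
                ○ open, literals {p1=T, p2=F, p4=F, p5=T}.
              branch 2.1.2.2 (add \lnot p3):
                ○ open, literals {p1=T, p2=F, p3=F, p5=T}.
      branch 2.2 (add p1):
        ○ open, literals {p1=T}.
0 branches closed, 8 open.
Each open branch fixes some atoms; the unmentioned ones are free. Counting distinct full assignments: branch {p1=T, p2=T} (p3, p5, p4) contributes 8 new; branch {p5=T} (p2, p3, p1, p4) contributes 12 new; branch {p2=T, p5=F} (p3, p1, p4) contributes 4 new; branch {p1=F, p2=T} (p3, p5, p4) contributes 0 new; branch {p2=T, p3=T, p4=T} (p1, p5) contributes 0 new; branch {p1=T, p2=F, p4=F, p5=T} (p3) contributes 0 new; branch {p1=T, p2=F, p3=F, p5=T} (p4) contributes 0 new; branch {p1=T} (p2, p3, p5, p4) contributes 4 new. Total: 28.

28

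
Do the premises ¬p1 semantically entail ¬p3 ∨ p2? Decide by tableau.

No

Initial set: {¬p1; ¬(¬p3 ∨ p2)}.
¬(¬p3 ∨ p2): α-rule — add ¬¬p3, ¬p2.
○ open, literals {p1=0, p2=0, p3=1}.
0 branches closed, 1 open.
An open branch gives a countermodel: p1=0, p2=0, p3=1 (unmentioned atoms arbitrary); the premises hold there but the conclusion fails.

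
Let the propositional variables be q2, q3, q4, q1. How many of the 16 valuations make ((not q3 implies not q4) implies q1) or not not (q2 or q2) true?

Initial set: {(((not q3 implies not q4) implies q1) or not not (q2 or q2))}.
(((not q3 implies not q4) implies q1) or not not (q2 or q2)): β-rule — branch into ((not q3 implies not q4) implies q1)  //  not not (q2 or q2).
  branch 1 (add ((not q3 implies not q4) implies q1)):
    ((not q3 implies not q4) implies q1): β-rule — branch into not (not q3 implies not q4)  //  q1.
      branch 1.1 (add not (not q3 implies not q4)):
        not (not q3 implies not q4): α-rule — add not q3, not not q4.
        ○ open, literals {q3=false, q4=true}.
      branch 1.2 (add q1):
        ○ open, literals {q1=true}.
  branch 2 (add not not (q2 or q2)):
    not not (q2 or q2): drop double negation, giving (q2 or q2).
    (q2 or q2): β-rule — branch into q2  //  q2.
      branch 2.1 (add q2):
        ○ open, literals {q2=true}.
      branch 2.2 (add q2):
        ○ open, literals {q2=true}.
0 branches closed, 4 open.
Each open branch fixes some atoms; the unmentioned ones are free. Counting distinct full assignments: branch {q3=false, q4=true} (q2, q1) contributes 4 new; branch {q1=true} (q2, q3, q4) contributes 6 new; branch {q2=true} (q3, q4, q1) contributes 3 new; branch {q2=true} (q3, q4, q1) contributes 0 new. Total: 13.

13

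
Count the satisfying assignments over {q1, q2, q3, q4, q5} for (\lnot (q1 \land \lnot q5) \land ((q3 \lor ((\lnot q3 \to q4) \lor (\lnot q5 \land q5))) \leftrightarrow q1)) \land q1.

Initial set: {((\lnot (q1 \land \lnot q5) \land ((q3 \lor ((\lnot q3 \to q4) \lor (\lnot q5 \land q5))) \leftrightarrow q1)) \land q1)}.
((\lnot (q1 \land \lnot q5) \land ((q3 \lor ((\lnot q3 \to q4) \lor (\lnot q5 \land q5))) \leftrightarrow q1)) \land q1): α-rule — add (\lnot (q1 \land \lnot q5) \land ((q3 \lor ((\lnot q3 \to q4) \lor (\lnot q5 \land q5))) \leftrightarrow q1)), q1.
(\lnot (q1 \land \lnot q5) \land ((q3 \lor ((\lnot q3 \to q4) \lor (\lnot q5 \land q5))) \leftrightarrow q1)): α-rule — add \lnot (q1 \land \lnot q5), ((q3 \lor ((\lnot q3 \to q4) \lor (\lnot q5 \land q5))) \leftrightarrow q1).
\lnot (q1 \land \lnot q5): β-rule — branch into \lnot q1  //  \lnot \lnot q5.
  branch 1 (add \lnot q1):
    × closes — contains both q1 and \lnot q1.
  branch 2 (add \lnot \lnot q5):
    ((q3 \lor ((\lnot q3 \to q4) \lor (\lnot q5 \land q5))) \leftrightarrow q1): β-rule — branch into (q3 \lor ((\lnot q3 \to q4) \lor (\lnot q5 \land q5))), q1  //  \lnot (q3 \lor ((\lnot q3 \to q4) \lor (\lnot q5 \land q5))), \lnot q1.
      branch 2.1 (add (q3 \lor ((\lnot q3 \to q4) \lor (\lnot q5 \land q5))), q1):
        (q3 \lor ((\lnot q3 \to q4) \lor (\lnot q5 \land q5))): β-rule — branch into q3  //  ((\lnot q3 \to q4) \lor (\lnot q5 \land q5)).
          branch 2.1.1 (add q3):
            ○ open, literals {q1=1, q3=1, q5=1}.
          branch 2.1.2 (add ((\lnot q3 \to q4) \lor (\lnot q5 \land q5))):
            ((\lnot q3 \to q4) \lor (\lnot q5 \land q5)): β-rule — branch into (\lnot q3 \to q4)  //  (\lnot q5 \land q5).
              branch 2.1.2.1 (add (\lnot q3 \to q4)):
                (\lnot q3 \to q4): β-rule — branch into \lnot \lnot q3  //  q4.
                  branch 2.1.2.1.1 (add \lnot \lnot q3):
                    ○ open, literals {q1=1, q3=1, q5=1}.
                  branch 2.1.2.1.2 (add q4):
                    ○ open, literals {q1=1, q4=1, q5=1}.
              branch 2.1.2.2 (add (\lnot q5 \land q5)):
                (\lnot q5 \land q5): α-rule — add \lnot q5, q5.
                × closes — contains both q5 and \lnot q5.
      branch 2.2 (add \lnot (q3 \lor ((\lnot q3 \to q4) \lor (\lnot q5 \land q5))), \lnot q1):
        × closes — contains both q1 and \lnot q1.
3 branches closed, 3 open.
Each open branch fixes some atoms; the unmentioned ones are free. Counting distinct full assignments: branch {q1=1, q3=1, q5=1} (q2, q4) contributes 4 new; branch {q1=1, q3=1, q5=1} (q2, q4) contributes 0 new; branch {q1=1, q4=1, q5=1} (q2, q3) contributes 2 new. Total: 6.

6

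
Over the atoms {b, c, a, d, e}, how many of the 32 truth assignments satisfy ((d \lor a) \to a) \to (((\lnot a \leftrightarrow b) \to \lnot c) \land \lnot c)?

Initial set: {(((d \lor a) \to a) \to (((\lnot a \leftrightarrow b) \to \lnot c) \land \lnot c))}.
(((d \lor a) \to a) \to (((\lnot a \leftrightarrow b) \to \lnot c) \land \lnot c)): β-rule — branch into \lnot ((d \lor a) \to a)  //  (((\lnot a \leftrightarrow b) \to \lnot c) \land \lnot c).
  branch 1 (add \lnot ((d \lor a) \to a)):
    \lnot ((d \lor a) \to a): α-rule — add (d \lor a), \lnot a.
    (d \lor a): β-rule — branch into d  //  a.
      branch 1.1 (add d):
        ○ open, literals {a=false, d=true}.
      branch 1.2 (add a):
        × closes — contains both a and \lnot a.
  branch 2 (add (((\lnot a \leftrightarrow b) \to \lnot c) \land \lnot c)):
    (((\lnot a \leftrightarrow b) \to \lnot c) \land \lnot c): α-rule — add ((\lnot a \leftrightarrow b) \to \lnot c), \lnot c.
    ((\lnot a \leftrightarrow b) \to \lnot c): β-rule — branch into \lnot (\lnot a \leftrightarrow b)  //  \lnot c.
      branch 2.1 (add \lnot (\lnot a \leftrightarrow b)):
        \lnot (\lnot a \leftrightarrow b): β-rule — branch into \lnot a, \lnot b  //  \lnot \lnot a, b.
          branch 2.1.1 (add \lnot a, \lnot b):
            ○ open, literals {a=false, b=false, c=false}.
          branch 2.1.2 (add \lnot \lnot a, b):
            ○ open, literals {a=true, b=true, c=false}.
      branch 2.2 (add \lnot c):
        ○ open, literals {c=false}.
1 branch closed, 4 open.
Each open branch fixes some atoms; the unmentioned ones are free. Counting distinct full assignments: branch {a=false, d=true} (b, c, e) contributes 8 new; branch {a=false, b=false, c=false} (d, e) contributes 2 new; branch {a=true, b=true, c=false} (d, e) contributes 4 new; branch {c=false} (b, a, d, e) contributes 6 new. Total: 20.

20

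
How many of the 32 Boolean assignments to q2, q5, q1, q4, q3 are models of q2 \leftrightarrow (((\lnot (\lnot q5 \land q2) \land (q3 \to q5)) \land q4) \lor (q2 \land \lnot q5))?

Initial set: {(q2 \leftrightarrow (((\lnot (\lnot q5 \land q2) \land (q3 \to q5)) \land q4) \lor (q2 \land \lnot q5)))}.
(q2 \leftrightarrow (((\lnot (\lnot q5 \land q2) \land (q3 \to q5)) \land q4) \lor (q2 \land \lnot q5))): β-rule — branch into q2, (((\lnot (\lnot q5 \land q2) \land (q3 \to q5)) \land q4) \lor (q2 \land \lnot q5))  //  \lnot q2, \lnot (((\lnot (\lnot q5 \land q2) \land (q3 \to q5)) \land q4) \lor (q2 \land \lnot q5)).
  branch 1 (add q2, (((\lnot (\lnot q5 \land q2) \land (q3 \to q5)) \land q4) \lor (q2 \land \lnot q5))):
    (((\lnot (\lnot q5 \land q2) \land (q3 \to q5)) \land q4) \lor (q2 \land \lnot q5)): β-rule — branch into ((\lnot (\lnot q5 \land q2) \land (q3 \to q5)) \land q4)  //  (q2 \land \lnot q5).
      branch 1.1 (add ((\lnot (\lnot q5 \land q2) \land (q3 \to q5)) \land q4)):
        ((\lnot (\lnot q5 \land q2) \land (q3 \to q5)) \land q4): α-rule — add (\lnot (\lnot q5 \land q2) \land (q3 \to q5)), q4.
        (\lnot (\lnot q5 \land q2) \land (q3 \to q5)): α-rule — add \lnot (\lnot q5 \land q2), (q3 \to q5).
        \lnot (\lnot q5 \land q2): β-rule — branch into \lnot \lnot q5  //  \lnot q2.
          branch 1.1.1 (add \lnot \lnot q5):
            (q3 \to q5): β-rule — branch into \lnot q3  //  q5.
              branch 1.1.1.1 (add \lnot q3):
                ○ open, literals {q2=true, q3=false, q4=true, q5=true}.
              branch 1.1.1.2 (add q5):
                ○ open, literals {q2=true, q4=true, q5=true}.
          branch 1.1.2 (add \lnot q2):
            × closes — contains both q2 and \lnot q2.
      branch 1.2 (add (q2 \land \lnot q5)):
        (q2 \land \lnot q5): α-rule — add q2, \lnot q5.
        ○ open, literals {q2=true, q5=false}.
  branch 2 (add \lnot q2, \lnot (((\lnot (\lnot q5 \land q2) \land (q3 \to q5)) \land q4) \lor (q2 \land \lnot q5))):
    \lnot (((\lnot (\lnot q5 \land q2) \land (q3 \to q5)) \land q4) \lor (q2 \land \lnot q5)): α-rule — add \lnot ((\lnot (\lnot q5 \land q2) \land (q3 \to q5)) \land q4), \lnot (q2 \land \lnot q5).
    \lnot ((\lnot (\lnot q5 \land q2) \land (q3 \to q5)) \land q4): β-rule — branch into \lnot (\lnot (\lnot q5 \land q2) \land (q3 \to q5))  //  \lnot q4.
      branch 2.1 (add \lnot (\lnot (\lnot q5 \land q2) \land (q3 \to q5))):
        \lnot (q2 \land \lnot q5): β-rule — branch into \lnot q2  //  \lnot \lnot q5.
          branch 2.1.1 (add \lnot q2):
            \lnot (\lnot (\lnot q5 \land q2) \land (q3 \to q5)): β-rule — branch into \lnot \lnot (\lnot q5 \land q2)  //  \lnot (q3 \to q5).
              branch 2.1.1.1 (add \lnot \lnot (\lnot q5 \land q2)):
                \lnot \lnot (\lnot q5 \land q2): α-rule — add \lnot q5, q2.
                × closes — contains both q2 and \lnot q2.
              branch 2.1.1.2 (add \lnot (q3 \to q5)):
                \lnot (q3 \to q5): α-rule — add q3, \lnot q5.
                ○ open, literals {q2=false, q3=true, q5=false}.
          branch 2.1.2 (add \lnot \lnot q5):
            \lnot (\lnot (\lnot q5 \land q2) \land (q3 \to q5)): β-rule — branch into \lnot \lnot (\lnot q5 \land q2)  //  \lnot (q3 \to q5).
              branch 2.1.2.1 (add \lnot \lnot (\lnot q5 \land q2)):
                \lnot \lnot (\lnot q5 \land q2): α-rule — add \lnot q5, q2.
                × closes — contains both q5 and \lnot q5.
              branch 2.1.2.2 (add \lnot (q3 \to q5)):
                \lnot (q3 \to q5): α-rule — add q3, \lnot q5.
                × closes — contains both q5 and \lnot q5.
      branch 2.2 (add \lnot q4):
        \lnot (q2 \land \lnot q5): β-rule — branch into \lnot q2  //  \lnot \lnot q5.
          branch 2.2.1 (add \lnot q2):
            ○ open, literals {q2=false, q4=false}.
          branch 2.2.2 (add \lnot \lnot q5):
            ○ open, literals {q2=false, q4=false, q5=true}.
4 branches closed, 6 open.
Each open branch fixes some atoms; the unmentioned ones are free. Counting distinct full assignments: branch {q2=true, q3=false, q4=true, q5=true} (q1) contributes 2 new; branch {q2=true, q4=true, q5=true} (q1, q3) contributes 2 new; branch {q2=true, q5=false} (q1, q4, q3) contributes 8 new; branch {q2=false, q3=true, q5=false} (q1, q4) contributes 4 new; branch {q2=false, q4=false} (q5, q1, q3) contributes 6 new; branch {q2=false, q4=false, q5=true} (q1, q3) contributes 0 new. Total: 22.

22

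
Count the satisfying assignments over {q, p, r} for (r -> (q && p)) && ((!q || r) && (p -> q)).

2

Initial set: {((r -> (q && p)) && ((!q || r) && (p -> q)))}.
((r -> (q && p)) && ((!q || r) && (p -> q))): α-rule — add (r -> (q && p)), ((!q || r) && (p -> q)).
((!q || r) && (p -> q)): α-rule — add (!q || r), (p -> q).
(r -> (q && p)): β-rule — branch into !r  //  (q && p).
  branch 1 (add !r):
    (!q || r): β-rule — branch into !q  //  r.
      branch 1.1 (add !q):
        (p -> q): β-rule — branch into !p  //  q.
          branch 1.1.1 (add !p):
            ○ open, literals {p=false, q=false, r=false}.
          branch 1.1.2 (add q):
            × closes — contains both q and !q.
      branch 1.2 (add r):
        × closes — contains both r and !r.
  branch 2 (add (q && p)):
    (q && p): α-rule — add q, p.
    (!q || r): β-rule — branch into !q  //  r.
      branch 2.1 (add !q):
        × closes — contains both q and !q.
      branch 2.2 (add r):
        (p -> q): β-rule — branch into !p  //  q.
          branch 2.2.1 (add !p):
            × closes — contains both p and !p.
          branch 2.2.2 (add q):
            ○ open, literals {p=true, q=true, r=true}.
4 branches closed, 2 open.
Each open branch fixes some atoms; the unmentioned ones are free. Counting distinct full assignments: branch {p=false, q=false, r=false} (none free) contributes 1 new; branch {p=true, q=true, r=true} (none free) contributes 1 new. Total: 2.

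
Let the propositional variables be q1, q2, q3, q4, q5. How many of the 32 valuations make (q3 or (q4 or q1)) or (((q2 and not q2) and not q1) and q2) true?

Initial set: {T ((q3 or (q4 or q1)) or (((q2 and not q2) and not q1) and q2))}.
T ((q3 or (q4 or q1)) or (((q2 and not q2) and not q1) and q2)): β-rule — branch into T (q3 or (q4 or q1))  //  T (((q2 and not q2) and not q1) and q2).
  branch 1 (add T (q3 or (q4 or q1))):
    T (q3 or (q4 or q1)): β-rule — branch into T q3  //  T (q4 or q1).
      branch 1.1 (add T q3):
        ○ open, literals {q3=T}.
      branch 1.2 (add T (q4 or q1)):
        T (q4 or q1): β-rule — branch into T q4  //  T q1.
          branch 1.2.1 (add T q4):
            ○ open, literals {q4=T}.
          branch 1.2.2 (add T q1):
            ○ open, literals {q1=T}.
  branch 2 (add T (((q2 and not q2) and not q1) and q2)):
    T (((q2 and not q2) and not q1) and q2): α-rule — add T ((q2 and not q2) and not q1), T q2.
    T ((q2 and not q2) and not q1): α-rule — add T (q2 and not q2), T not q1.
    T (q2 and not q2): α-rule — add T q2, T not q2.
    × closes — contains both q2 and not q2.
1 branch closed, 3 open.
Each open branch fixes some atoms; the unmentioned ones are free. Counting distinct full assignments: branch {q3=T} (q1, q2, q4, q5) contributes 16 new; branch {q4=T} (q1, q2, q3, q5) contributes 8 new; branch {q1=T} (q2, q3, q4, q5) contributes 4 new. Total: 28.

28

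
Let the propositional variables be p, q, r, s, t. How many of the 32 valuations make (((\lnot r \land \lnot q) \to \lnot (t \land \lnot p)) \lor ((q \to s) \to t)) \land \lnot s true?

16

Initial set: {((((\lnot r \land \lnot q) \to \lnot (t \land \lnot p)) \lor ((q \to s) \to t)) \land \lnot s)}.
((((\lnot r \land \lnot q) \to \lnot (t \land \lnot p)) \lor ((q \to s) \to t)) \land \lnot s): α-rule — add (((\lnot r \land \lnot q) \to \lnot (t \land \lnot p)) \lor ((q \to s) \to t)), \lnot s.
(((\lnot r \land \lnot q) \to \lnot (t \land \lnot p)) \lor ((q \to s) \to t)): β-rule — branch into ((\lnot r \land \lnot q) \to \lnot (t \land \lnot p))  //  ((q \to s) \to t).
  branch 1 (add ((\lnot r \land \lnot q) \to \lnot (t \land \lnot p))):
    ((\lnot r \land \lnot q) \to \lnot (t \land \lnot p)): β-rule — branch into \lnot (\lnot r \land \lnot q)  //  \lnot (t \land \lnot p).
      branch 1.1 (add \lnot (\lnot r \land \lnot q)):
        \lnot (\lnot r \land \lnot q): β-rule — branch into \lnot \lnot r  //  \lnot \lnot q.
          branch 1.1.1 (add \lnot \lnot r):
            ○ open, literals {r=true, s=false}.
          branch 1.1.2 (add \lnot \lnot q):
            ○ open, literals {q=true, s=false}.
      branch 1.2 (add \lnot (t \land \lnot p)):
        \lnot (t \land \lnot p): β-rule — branch into \lnot t  //  \lnot \lnot p.
          branch 1.2.1 (add \lnot t):
            ○ open, literals {s=false, t=false}.
          branch 1.2.2 (add \lnot \lnot p):
            ○ open, literals {p=true, s=false}.
  branch 2 (add ((q \to s) \to t)):
    ((q \to s) \to t): β-rule — branch into \lnot (q \to s)  //  t.
      branch 2.1 (add \lnot (q \to s)):
        \lnot (q \to s): α-rule — add q, \lnot s.
        ○ open, literals {q=true, s=false}.
      branch 2.2 (add t):
        ○ open, literals {s=false, t=true}.
0 branches closed, 6 open.
Each open branch fixes some atoms; the unmentioned ones are free. Counting distinct full assignments: branch {r=true, s=false} (p, q, t) contributes 8 new; branch {q=true, s=false} (p, r, t) contributes 4 new; branch {s=false, t=false} (p, q, r) contributes 2 new; branch {p=true, s=false} (q, r, t) contributes 1 new; branch {q=true, s=false} (p, r, t) contributes 0 new; branch {s=false, t=true} (p, q, r) contributes 1 new. Total: 16.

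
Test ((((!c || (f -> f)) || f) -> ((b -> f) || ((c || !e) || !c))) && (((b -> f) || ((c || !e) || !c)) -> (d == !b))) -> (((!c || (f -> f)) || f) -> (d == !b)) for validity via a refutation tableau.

Assume the negation and expand:
Initial set: {F (((((!c || (f -> f)) || f) -> ((b -> f) || ((c || !e) || !c))) && (((b -> f) || ((c || !e) || !c)) -> (d == !b))) -> (((!c || (f -> f)) || f) -> (d == !b)))}.
F (((((!c || (f -> f)) || f) -> ((b -> f) || ((c || !e) || !c))) && (((b -> f) || ((c || !e) || !c)) -> (d == !b))) -> (((!c || (f -> f)) || f) -> (d == !b))): α-rule — add T ((((!c || (f -> f)) || f) -> ((b -> f) || ((c || !e) || !c))) && (((b -> f) || ((c || !e) || !c)) -> (d == !b))), F (((!c || (f -> f)) || f) -> (d == !b)).
T ((((!c || (f -> f)) || f) -> ((b -> f) || ((c || !e) || !c))) && (((b -> f) || ((c || !e) || !c)) -> (d == !b))): α-rule — add T (((!c || (f -> f)) || f) -> ((b -> f) || ((c || !e) || !c))), T (((b -> f) || ((c || !e) || !c)) -> (d == !b)).
F (((!c || (f -> f)) || f) -> (d == !b)): α-rule — add T ((!c || (f -> f)) || f), F (d == !b).
T (((!c || (f -> f)) || f) -> ((b -> f) || ((c || !e) || !c))): β-rule — branch into F ((!c || (f -> f)) || f)  //  T ((b -> f) || ((c || !e) || !c)).
  branch 1 (add F ((!c || (f -> f)) || f)):
    F ((!c || (f -> f)) || f): α-rule — add F (!c || (f -> f)), F f.
    F (!c || (f -> f)): α-rule — add F !c, F (f -> f).
    F (f -> f): α-rule — add T f, F f.
    × closes — contains both f and !f.
  branch 2 (add T ((b -> f) || ((c || !e) || !c))):
    T (((b -> f) || ((c || !e) || !c)) -> (d == !b)): β-rule — branch into F ((b -> f) || ((c || !e) || !c))  //  T (d == !b).
      branch 2.1 (add F ((b -> f) || ((c || !e) || !c))):
        F ((b -> f) || ((c || !e) || !c)): α-rule — add F (b -> f), F ((c || !e) || !c).
        F (b -> f): α-rule — add T b, F f.
        F ((c || !e) || !c): α-rule — add F (c || !e), F !c.
        F (c || !e): α-rule — add F c, F !e.
        × closes — contains both c and !c.
      branch 2.2 (add T (d == !b)):
        T ((!c || (f -> f)) || f): β-rule — branch into T (!c || (f -> f))  //  T f.
          branch 2.2.1 (add T (!c || (f -> f))):
            F (d == !b): β-rule — branch into T d, F !b  //  F d, T !b.
              branch 2.2.1.1 (add T d, F !b):
                T ((b -> f) || ((c || !e) || !c)): β-rule — branch into T (b -> f)  //  T ((c || !e) || !c).
                  branch 2.2.1.1.1 (add T (b -> f)):
                    T (d == !b): β-rule — branch into T d, T !b  //  F d, F !b.
                      branch 2.2.1.1.1.1 (add T d, T !b):
                        × closes — contains both b and !b.
                      branch 2.2.1.1.1.2 (add F d, F !b):
                        × closes — contains both d and !d.
                  branch 2.2.1.1.2 (add T ((c || !e) || !c)):
                    T (d == !b): β-rule — branch into T d, T !b  //  F d, F !b.
                      branch 2.2.1.1.2.1 (add T d, T !b):
                        × closes — contains both b and !b.
                      branch 2.2.1.1.2.2 (add F d, F !b):
                        × closes — contains both d and !d.
              branch 2.2.1.2 (add F d, T !b):
                T ((b -> f) || ((c || !e) || !c)): β-rule — branch into T (b -> f)  //  T ((c || !e) || !c).
                  branch 2.2.1.2.1 (add T (b -> f)):
                    T (d == !b): β-rule — branch into T d, T !b  //  F d, F !b.
                      branch 2.2.1.2.1.1 (add T d, T !b):
                        × closes — contains both d and !d.
                      branch 2.2.1.2.1.2 (add F d, F !b):
                        × closes — contains both b and !b.
                  branch 2.2.1.2.2 (add T ((c || !e) || !c)):
                    T (d == !b): β-rule — branch into T d, T !b  //  F d, F !b.
                      branch 2.2.1.2.2.1 (add T d, T !b):
                        × closes — contains both d and !d.
                      branch 2.2.1.2.2.2 (add F d, F !b):
                        × closes — contains both b and !b.
          branch 2.2.2 (add T f):
            F (d == !b): β-rule — branch into T d, F !b  //  F d, T !b.
              branch 2.2.2.1 (add T d, F !b):
                T ((b -> f) || ((c || !e) || !c)): β-rule — branch into T (b -> f)  //  T ((c || !e) || !c).
                  branch 2.2.2.1.1 (add T (b -> f)):
                    T (d == !b): β-rule — branch into T d, T !b  //  F d, F !b.
                      branch 2.2.2.1.1.1 (add T d, T !b):
                        × closes — contains both b and !b.
                      branch 2.2.2.1.1.2 (add F d, F !b):
                        × closes — contains both d and !d.
                  branch 2.2.2.1.2 (add T ((c || !e) || !c)):
                    T (d == !b): β-rule — branch into T d, T !b  //  F d, F !b.
                      branch 2.2.2.1.2.1 (add T d, T !b):
                        × closes — contains both b and !b.
                      branch 2.2.2.1.2.2 (add F d, F !b):
                        × closes — contains both d and !d.
              branch 2.2.2.2 (add F d, T !b):
                T ((b -> f) || ((c || !e) || !c)): β-rule — branch into T (b -> f)  //  T ((c || !e) || !c).
                  branch 2.2.2.2.1 (add T (b -> f)):
                    T (d == !b): β-rule — branch into T d, T !b  //  F d, F !b.
                      branch 2.2.2.2.1.1 (add T d, T !b):
                        × closes — contains both d and !d.
                      branch 2.2.2.2.1.2 (add F d, F !b):
                        × closes — contains both b and !b.
                  branch 2.2.2.2.2 (add T ((c || !e) || !c)):
                    T (d == !b): β-rule — branch into T d, T !b  //  F d, F !b.
                      branch 2.2.2.2.2.1 (add T d, T !b):
                        × closes — contains both d and !d.
                      branch 2.2.2.2.2.2 (add F d, F !b):
                        × closes — contains both b and !b.
All 18 branches close.
Every branch closed, so the negation is unsatisfiable and the formula is valid.

Valid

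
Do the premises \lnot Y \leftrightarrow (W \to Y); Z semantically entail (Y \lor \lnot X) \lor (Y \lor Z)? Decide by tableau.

Yes

Initial set: {T (\lnot Y \leftrightarrow (W \to Y)); T Z; F ((Y \lor \lnot X) \lor (Y \lor Z))}.
F ((Y \lor \lnot X) \lor (Y \lor Z)): α-rule — add F (Y \lor \lnot X), F (Y \lor Z).
F (Y \lor \lnot X): α-rule — add F Y, F \lnot X.
F (Y \lor Z): α-rule — add F Y, F Z.
× closes — contains both Z and \lnot Z.
All 1 branch closes.
Every branch closed, so the premises entail the conclusion.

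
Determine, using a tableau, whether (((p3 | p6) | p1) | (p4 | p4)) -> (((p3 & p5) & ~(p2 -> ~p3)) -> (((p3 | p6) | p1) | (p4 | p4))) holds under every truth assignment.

Valid

Assume the negation and expand:
Initial set: {~((((p3 | p6) | p1) | (p4 | p4)) -> (((p3 & p5) & ~(p2 -> ~p3)) -> (((p3 | p6) | p1) | (p4 | p4))))}.
~((((p3 | p6) | p1) | (p4 | p4)) -> (((p3 & p5) & ~(p2 -> ~p3)) -> (((p3 | p6) | p1) | (p4 | p4)))): α-rule — add (((p3 | p6) | p1) | (p4 | p4)), ~(((p3 & p5) & ~(p2 -> ~p3)) -> (((p3 | p6) | p1) | (p4 | p4))).
~(((p3 & p5) & ~(p2 -> ~p3)) -> (((p3 | p6) | p1) | (p4 | p4))): α-rule — add ((p3 & p5) & ~(p2 -> ~p3)), ~(((p3 | p6) | p1) | (p4 | p4)).
((p3 & p5) & ~(p2 -> ~p3)): α-rule — add (p3 & p5), ~(p2 -> ~p3).
~(((p3 | p6) | p1) | (p4 | p4)): α-rule — add ~((p3 | p6) | p1), ~(p4 | p4).
(p3 & p5): α-rule — add p3, p5.
~(p2 -> ~p3): α-rule — add p2, ~~p3.
~((p3 | p6) | p1): α-rule — add ~(p3 | p6), ~p1.
~(p4 | p4): α-rule — add ~p4, ~p4.
~(p3 | p6): α-rule — add ~p3, ~p6.
× closes — contains both p3 and ~p3.
All 1 branch closes.
Every branch closed, so the negation is unsatisfiable and the formula is valid.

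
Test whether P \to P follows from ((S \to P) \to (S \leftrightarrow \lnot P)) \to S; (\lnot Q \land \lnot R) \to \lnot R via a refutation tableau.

Initial set: {(((S \to P) \to (S \leftrightarrow \lnot P)) \to S); ((\lnot Q \land \lnot R) \to \lnot R); \lnot (P \to P)}.
\lnot (P \to P): α-rule — add P, \lnot P.
× closes — contains both P and \lnot P.
All 1 branch closes.
Every branch closed, so the premises entail the conclusion.

Yes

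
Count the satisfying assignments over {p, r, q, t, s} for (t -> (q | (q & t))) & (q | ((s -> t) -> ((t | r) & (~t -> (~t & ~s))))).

22

Initial set: {((t -> (q | (q & t))) & (q | ((s -> t) -> ((t | r) & (~t -> (~t & ~s))))))}.
((t -> (q | (q & t))) & (q | ((s -> t) -> ((t | r) & (~t -> (~t & ~s)))))): α-rule — add (t -> (q | (q & t))), (q | ((s -> t) -> ((t | r) & (~t -> (~t & ~s))))).
(t -> (q | (q & t))): β-rule — branch into ~t  //  (q | (q & t)).
  branch 1 (add ~t):
    (q | ((s -> t) -> ((t | r) & (~t -> (~t & ~s))))): β-rule — branch into q  //  ((s -> t) -> ((t | r) & (~t -> (~t & ~s)))).
      branch 1.1 (add q):
        ○ open, literals {q=T, t=F}.
      branch 1.2 (add ((s -> t) -> ((t | r) & (~t -> (~t & ~s))))):
        ((s -> t) -> ((t | r) & (~t -> (~t & ~s)))): β-rule — branch into ~(s -> t)  //  ((t | r) & (~t -> (~t & ~s))).
          branch 1.2.1 (add ~(s -> t)):
            ~(s -> t): α-rule — add s, ~t.
            ○ open, literals {s=T, t=F}.
          branch 1.2.2 (add ((t | r) & (~t -> (~t & ~s)))):
            ((t | r) & (~t -> (~t & ~s))): α-rule — add (t | r), (~t -> (~t & ~s)).
            (t | r): β-rule — branch into t  //  r.
              branch 1.2.2.1 (add t):
                × closes — contains both t and ~t.
              branch 1.2.2.2 (add r):
                (~t -> (~t & ~s)): β-rule — branch into ~~t  //  (~t & ~s).
                  branch 1.2.2.2.1 (add ~~t):
                    × closes — contains both t and ~t.
                  branch 1.2.2.2.2 (add (~t & ~s)):
                    (~t & ~s): α-rule — add ~t, ~s.
                    ○ open, literals {r=T, s=F, t=F}.
  branch 2 (add (q | (q & t))):
    (q | ((s -> t) -> ((t | r) & (~t -> (~t & ~s))))): β-rule — branch into q  //  ((s -> t) -> ((t | r) & (~t -> (~t & ~s)))).
      branch 2.1 (add q):
        (q | (q & t)): β-rule — branch into q  //  (q & t).
          branch 2.1.1 (add q):
            ○ open, literals {q=T}.
          branch 2.1.2 (add (q & t)):
            (q & t): α-rule — add q, t.
            ○ open, literals {q=T, t=T}.
      branch 2.2 (add ((s -> t) -> ((t | r) & (~t -> (~t & ~s))))):
        (q | (q & t)): β-rule — branch into q  //  (q & t).
          branch 2.2.1 (add q):
            ((s -> t) -> ((t | r) & (~t -> (~t & ~s)))): β-rule — branch into ~(s -> t)  //  ((t | r) & (~t -> (~t & ~s))).
              branch 2.2.1.1 (add ~(s -> t)):
                ~(s -> t): α-rule — add s, ~t.
                ○ open, literals {q=T, s=T, t=F}.
              branch 2.2.1.2 (add ((t | r) & (~t -> (~t & ~s)))):
                ((t | r) & (~t -> (~t & ~s))): α-rule — add (t | r), (~t -> (~t & ~s)).
                (t | r): β-rule — branch into t  //  r.
                  branch 2.2.1.2.1 (add t):
                    (~t -> (~t & ~s)): β-rule — branch into ~~t  //  (~t & ~s).
                      branch 2.2.1.2.1.1 (add ~~t):
                        ○ open, literals {q=T, t=T}.
                      branch 2.2.1.2.1.2 (add (~t & ~s)):
                        (~t & ~s): α-rule — add ~t, ~s.
                        × closes — contains both t and ~t.
                  branch 2.2.1.2.2 (add r):
                    (~t -> (~t & ~s)): β-rule — branch into ~~t  //  (~t & ~s).
                      branch 2.2.1.2.2.1 (add ~~t):
                        ○ open, literals {q=T, r=T, t=T}.
                      branch 2.2.1.2.2.2 (add (~t & ~s)):
                        (~t & ~s): α-rule — add ~t, ~s.
                        ○ open, literals {q=T, r=T, s=F, t=F}.
          branch 2.2.2 (add (q & t)):
            (q & t): α-rule — add q, t.
            ((s -> t) -> ((t | r) & (~t -> (~t & ~s)))): β-rule — branch into ~(s -> t)  //  ((t | r) & (~t -> (~t & ~s))).
              branch 2.2.2.1 (add ~(s -> t)):
                ~(s -> t): α-rule — add s, ~t.
                × closes — contains both t and ~t.
              branch 2.2.2.2 (add ((t | r) & (~t -> (~t & ~s)))):
                ((t | r) & (~t -> (~t & ~s))): α-rule — add (t | r), (~t -> (~t & ~s)).
                (t | r): β-rule — branch into t  //  r.
                  branch 2.2.2.2.1 (add t):
                    (~t -> (~t & ~s)): β-rule — branch into ~~t  //  (~t & ~s).
                      branch 2.2.2.2.1.1 (add ~~t):
                        ○ open, literals {q=T, t=T}.
                      branch 2.2.2.2.1.2 (add (~t & ~s)):
                        (~t & ~s): α-rule — add ~t, ~s.
                        × closes — contains both t and ~t.
                  branch 2.2.2.2.2 (add r):
                    (~t -> (~t & ~s)): β-rule — branch into ~~t  //  (~t & ~s).
                      branch 2.2.2.2.2.1 (add ~~t):
                        ○ open, literals {q=T, r=T, t=T}.
                      branch 2.2.2.2.2.2 (add (~t & ~s)):
                        (~t & ~s): α-rule — add ~t, ~s.
                        × closes — contains both t and ~t.
6 branches closed, 11 open.
Each open branch fixes some atoms; the unmentioned ones are free. Counting distinct full assignments: branch {q=T, t=F} (p, r, s) contributes 8 new; branch {s=T, t=F} (p, r, q) contributes 4 new; branch {r=T, s=F, t=F} (p, q) contributes 2 new; branch {q=T} (p, r, t, s) contributes 8 new; branch {q=T, t=T} (p, r, s) contributes 0 new; branch {q=T, s=T, t=F} (p, r) contributes 0 new; branch {q=T, t=T} (p, r, s) contributes 0 new; branch {q=T, r=T, t=T} (p, s) contributes 0 new; branch {q=T, r=T, s=F, t=F} (p) contributes 0 new; branch {q=T, t=T} (p, r, s) contributes 0 new; branch {q=T, r=T, t=T} (p, s) contributes 0 new. Total: 22.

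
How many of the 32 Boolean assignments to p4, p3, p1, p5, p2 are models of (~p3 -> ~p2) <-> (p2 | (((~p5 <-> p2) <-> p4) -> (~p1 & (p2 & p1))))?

16

Initial set: {((~p3 -> ~p2) <-> (p2 | (((~p5 <-> p2) <-> p4) -> (~p1 & (p2 & p1)))))}.
((~p3 -> ~p2) <-> (p2 | (((~p5 <-> p2) <-> p4) -> (~p1 & (p2 & p1))))): β-rule — branch into (~p3 -> ~p2), (p2 | (((~p5 <-> p2) <-> p4) -> (~p1 & (p2 & p1))))  //  ~(~p3 -> ~p2), ~(p2 | (((~p5 <-> p2) <-> p4) -> (~p1 & (p2 & p1)))).
  branch 1 (add (~p3 -> ~p2), (p2 | (((~p5 <-> p2) <-> p4) -> (~p1 & (p2 & p1))))):
    (~p3 -> ~p2): β-rule — branch into ~~p3  //  ~p2.
      branch 1.1 (add ~~p3):
        (p2 | (((~p5 <-> p2) <-> p4) -> (~p1 & (p2 & p1)))): β-rule — branch into p2  //  (((~p5 <-> p2) <-> p4) -> (~p1 & (p2 & p1))).
          branch 1.1.1 (add p2):
            ○ open, literals {p2=T, p3=T}.
          branch 1.1.2 (add (((~p5 <-> p2) <-> p4) -> (~p1 & (p2 & p1)))):
            (((~p5 <-> p2) <-> p4) -> (~p1 & (p2 & p1))): β-rule — branch into ~((~p5 <-> p2) <-> p4)  //  (~p1 & (p2 & p1)).
              branch 1.1.2.1 (add ~((~p5 <-> p2) <-> p4)):
                ~((~p5 <-> p2) <-> p4): β-rule — branch into (~p5 <-> p2), ~p4  //  ~(~p5 <-> p2), p4.
                  branch 1.1.2.1.1 (add (~p5 <-> p2), ~p4):
                    (~p5 <-> p2): β-rule — branch into ~p5, p2  //  ~~p5, ~p2.
                      branch 1.1.2.1.1.1 (add ~p5, p2):
                        ○ open, literals {p2=T, p3=T, p4=F, p5=F}.
                      branch 1.1.2.1.1.2 (add ~~p5, ~p2):
                        ○ open, literals {p2=F, p3=T, p4=F, p5=T}.
                  branch 1.1.2.1.2 (add ~(~p5 <-> p2), p4):
                    ~(~p5 <-> p2): β-rule — branch into ~p5, ~p2  //  ~~p5, p2.
                      branch 1.1.2.1.2.1 (add ~p5, ~p2):
                        ○ open, literals {p2=F, p3=T, p4=T, p5=F}.
                      branch 1.1.2.1.2.2 (add ~~p5, p2):
                        ○ open, literals {p2=T, p3=T, p4=T, p5=T}.
              branch 1.1.2.2 (add (~p1 & (p2 & p1))):
                (~p1 & (p2 & p1)): α-rule — add ~p1, (p2 & p1).
                (p2 & p1): α-rule — add p2, p1.
                × closes — contains both p1 and ~p1.
      branch 1.2 (add ~p2):
        (p2 | (((~p5 <-> p2) <-> p4) -> (~p1 & (p2 & p1)))): β-rule — branch into p2  //  (((~p5 <-> p2) <-> p4) -> (~p1 & (p2 & p1))).
          branch 1.2.1 (add p2):
            × closes — contains both p2 and ~p2.
          branch 1.2.2 (add (((~p5 <-> p2) <-> p4) -> (~p1 & (p2 & p1)))):
            (((~p5 <-> p2) <-> p4) -> (~p1 & (p2 & p1))): β-rule — branch into ~((~p5 <-> p2) <-> p4)  //  (~p1 & (p2 & p1)).
              branch 1.2.2.1 (add ~((~p5 <-> p2) <-> p4)):
                ~((~p5 <-> p2) <-> p4): β-rule — branch into (~p5 <-> p2), ~p4  //  ~(~p5 <-> p2), p4.
                  branch 1.2.2.1.1 (add (~p5 <-> p2), ~p4):
                    (~p5 <-> p2): β-rule — branch into ~p5, p2  //  ~~p5, ~p2.
                      branch 1.2.2.1.1.1 (add ~p5, p2):
                        × closes — contains both p2 and ~p2.
                      branch 1.2.2.1.1.2 (add ~~p5, ~p2):
                        ○ open, literals {p2=F, p4=F, p5=T}.
                  branch 1.2.2.1.2 (add ~(~p5 <-> p2), p4):
                    ~(~p5 <-> p2): β-rule — branch into ~p5, ~p2  //  ~~p5, p2.
                      branch 1.2.2.1.2.1 (add ~p5, ~p2):
                        ○ open, literals {p2=F, p4=T, p5=F}.
                      branch 1.2.2.1.2.2 (add ~~p5, p2):
                        × closes — contains both p2 and ~p2.
              branch 1.2.2.2 (add (~p1 & (p2 & p1))):
                (~p1 & (p2 & p1)): α-rule — add ~p1, (p2 & p1).
                (p2 & p1): α-rule — add p2, p1.
                × closes — contains both p2 and ~p2.
  branch 2 (add ~(~p3 -> ~p2), ~(p2 | (((~p5 <-> p2) <-> p4) -> (~p1 & (p2 & p1))))):
    ~(~p3 -> ~p2): α-rule — add ~p3, ~~p2.
    ~(p2 | (((~p5 <-> p2) <-> p4) -> (~p1 & (p2 & p1)))): α-rule — add ~p2, ~(((~p5 <-> p2) <-> p4) -> (~p1 & (p2 & p1))).
    × closes — contains both p2 and ~p2.
6 branches closed, 7 open.
Each open branch fixes some atoms; the unmentioned ones are free. Counting distinct full assignments: branch {p2=T, p3=T} (p4, p1, p5) contributes 8 new; branch {p2=T, p3=T, p4=F, p5=F} (p1) contributes 0 new; branch {p2=F, p3=T, p4=F, p5=T} (p1) contributes 2 new; branch {p2=F, p3=T, p4=T, p5=F} (p1) contributes 2 new; branch {p2=T, p3=T, p4=T, p5=T} (p1) contributes 0 new; branch {p2=F, p4=F, p5=T} (p3, p1) contributes 2 new; branch {p2=F, p4=T, p5=F} (p3, p1) contributes 2 new. Total: 16.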